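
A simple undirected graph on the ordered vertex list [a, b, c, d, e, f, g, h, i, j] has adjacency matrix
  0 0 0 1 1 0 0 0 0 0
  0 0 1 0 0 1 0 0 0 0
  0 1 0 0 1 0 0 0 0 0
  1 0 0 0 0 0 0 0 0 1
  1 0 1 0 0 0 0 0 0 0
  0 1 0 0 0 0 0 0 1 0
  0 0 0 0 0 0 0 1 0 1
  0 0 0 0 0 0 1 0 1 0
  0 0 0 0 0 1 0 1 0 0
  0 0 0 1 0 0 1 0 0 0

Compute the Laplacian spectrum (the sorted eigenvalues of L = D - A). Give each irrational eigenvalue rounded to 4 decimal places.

Each diagonal entry of L is the vertex degree and each off-diagonal entry is -1 where an edge is present, 0 otherwise; in the order [a, b, c, d, e, f, g, h, i, j] the diagonal is [2, 2, 2, 2, 2, 2, 2, 2, 2, 2]. Since every row of L sums to 0, the all-ones vector is in the kernel and 0 is an eigenvalue. The single zero eigenvalue shows the graph is connected. The largest eigenvalue, 4, is at most the vertex count 10.

[0, 0.3820, 0.3820, 1.3820, 1.3820, 2.6180, 2.6180, 3.6180, 3.6180, 4]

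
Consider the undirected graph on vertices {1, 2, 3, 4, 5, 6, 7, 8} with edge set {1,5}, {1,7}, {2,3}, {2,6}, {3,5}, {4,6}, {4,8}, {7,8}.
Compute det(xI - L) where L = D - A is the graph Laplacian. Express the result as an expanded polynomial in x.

x^8 - 16x^7 + 104x^6 - 352x^5 + 660x^4 - 672x^3 + 336x^2 - 64x

Each diagonal entry of L is the vertex degree and each off-diagonal entry is -1 where an edge is present, 0 otherwise; in the order [1, 2, 3, 4, 5, 6, 7, 8] the diagonal is [2, 2, 2, 2, 2, 2, 2, 2]. L has integer entries, so p(x) = det(xI - L) has integer coefficients. Expanding the determinant yields x^8 - 16x^7 + 104x^6 - 352x^5 + 660x^4 - 672x^3 + 336x^2 - 64x. The coefficient of x^7 equals -trace(L) = -16, matching the sum of degrees. By the matrix-tree theorem the graph has (1/8) * product of the nonzero eigenvalues = 8 spanning trees. The largest eigenvalue, 4, is at most the vertex count 8.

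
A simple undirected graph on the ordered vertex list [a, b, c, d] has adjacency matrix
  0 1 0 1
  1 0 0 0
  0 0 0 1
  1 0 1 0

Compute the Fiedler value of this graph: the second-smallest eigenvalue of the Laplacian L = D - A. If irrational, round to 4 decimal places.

With the vertex order [a, b, c, d], the degrees are [2, 1, 1, 2], giving D = diag(2, 1, 1, 2) and L = D - A. The smallest Laplacian eigenvalue is always 0. The next one, lambda_2 = 0.5858, measures how hard the graph is to disconnect: larger values mean better connectivity. The largest eigenvalue, 3.4142, is at most the vertex count 4.

0.5858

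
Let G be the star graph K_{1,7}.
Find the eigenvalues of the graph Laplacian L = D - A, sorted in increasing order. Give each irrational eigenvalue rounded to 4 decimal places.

The graph has 8 vertices and degree multiset [7, 1, 1, 1, 1, 1, 1, 1]; D is the diagonal matrix of degrees and L = D - A. The multiplicity of 0 as a Laplacian eigenvalue equals the number of connected components. The single zero eigenvalue shows the graph is connected.

[0, 1, 1, 1, 1, 1, 1, 8]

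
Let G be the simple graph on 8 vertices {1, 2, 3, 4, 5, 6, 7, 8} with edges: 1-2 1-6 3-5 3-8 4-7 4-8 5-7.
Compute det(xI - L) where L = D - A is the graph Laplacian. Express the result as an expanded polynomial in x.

x^8 - 14x^7 + 78x^6 - 220x^5 + 330x^4 - 250x^3 + 75x^2

With the vertex order [1, 2, 3, 4, 5, 6, 7, 8], the degrees are [2, 1, 2, 2, 2, 1, 2, 2], giving D = diag(2, 1, 2, 2, 2, 1, 2, 2) and L = D - A. Computing det(xI - L) by cofactor expansion (or equivalently via sum-over-permutations) gives x^8 - 14x^7 + 78x^6 - 220x^5 + 330x^4 - 250x^3 + 75x^2. The constant term is 0 because L is singular (the all-ones vector lies in its kernel). There are 2 zeros in the spectrum, matching the 2 components.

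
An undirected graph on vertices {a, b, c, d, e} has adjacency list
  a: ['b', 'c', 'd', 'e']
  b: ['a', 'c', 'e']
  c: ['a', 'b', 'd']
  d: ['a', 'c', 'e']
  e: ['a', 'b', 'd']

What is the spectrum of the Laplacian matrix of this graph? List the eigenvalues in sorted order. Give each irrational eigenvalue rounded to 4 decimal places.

[0, 3, 3, 5, 5]

Reading degrees in the order [a, b, c, d, e] gives [4, 3, 3, 3, 3]; set D = diag(4, 3, 3, 3, 3) and form L = D - A. Since every row of L sums to 0, the all-ones vector is in the kernel and 0 is an eigenvalue. There is one zero in the spectrum, matching the 1 component.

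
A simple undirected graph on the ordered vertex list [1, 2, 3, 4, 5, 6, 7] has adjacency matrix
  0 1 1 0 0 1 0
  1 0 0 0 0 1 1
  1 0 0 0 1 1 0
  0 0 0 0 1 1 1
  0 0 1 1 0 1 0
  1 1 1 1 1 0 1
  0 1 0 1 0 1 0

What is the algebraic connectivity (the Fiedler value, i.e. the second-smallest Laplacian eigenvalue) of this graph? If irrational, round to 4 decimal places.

With the vertex order [1, 2, 3, 4, 5, 6, 7], the degrees are [3, 3, 3, 3, 3, 6, 3], giving D = diag(3, 3, 3, 3, 3, 6, 3) and L = D - A. The smallest Laplacian eigenvalue is always 0. The next one, lambda_2 = 2, measures how hard the graph is to disconnect: larger values mean better connectivity. By the matrix-tree theorem the graph has (1/7) * product of the nonzero eigenvalues = 320 spanning trees.

2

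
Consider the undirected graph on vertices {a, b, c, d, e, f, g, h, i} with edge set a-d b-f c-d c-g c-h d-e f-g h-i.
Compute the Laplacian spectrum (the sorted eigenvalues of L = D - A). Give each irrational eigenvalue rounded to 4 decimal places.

[0, 0.2217, 0.3327, 1, 1.1923, 2.1071, 3, 3.4413, 4.7049]

With the vertex order [a, b, c, d, e, f, g, h, i], the degrees are [1, 1, 3, 3, 1, 2, 2, 2, 1], giving D = diag(1, 1, 3, 3, 1, 2, 2, 2, 1) and L = D - A. Diagonalising L (or applying a numerical eigensolver to the 9x9 matrix) gives the spectrum above. There is one zero in the spectrum, matching the 1 component.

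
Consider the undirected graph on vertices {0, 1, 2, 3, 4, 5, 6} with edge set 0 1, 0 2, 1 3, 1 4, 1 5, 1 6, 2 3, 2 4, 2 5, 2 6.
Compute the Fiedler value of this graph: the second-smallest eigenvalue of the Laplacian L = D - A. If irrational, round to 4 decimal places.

With the vertex order [0, 1, 2, 3, 4, 5, 6], the degrees are [2, 5, 5, 2, 2, 2, 2], giving D = diag(2, 5, 5, 2, 2, 2, 2) and L = D - A. The sorted Laplacian eigenvalues are [0, 2, 2, 2, 2, 5, 7]; the algebraic connectivity is the second entry, 2. The largest eigenvalue, 7, is at most the vertex count 7. By the matrix-tree theorem the graph has (1/7) * product of the nonzero eigenvalues = 80 spanning trees.

2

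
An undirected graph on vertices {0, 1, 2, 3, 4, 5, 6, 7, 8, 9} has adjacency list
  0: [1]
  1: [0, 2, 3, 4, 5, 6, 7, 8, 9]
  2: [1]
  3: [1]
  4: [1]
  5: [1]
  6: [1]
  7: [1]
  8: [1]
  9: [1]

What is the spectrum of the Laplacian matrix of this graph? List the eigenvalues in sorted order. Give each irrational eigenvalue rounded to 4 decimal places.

[0, 1, 1, 1, 1, 1, 1, 1, 1, 10]

Reading degrees in the order [0, 1, 2, 3, 4, 5, 6, 7, 8, 9] gives [1, 9, 1, 1, 1, 1, 1, 1, 1, 1]; set D = diag(1, 9, 1, 1, 1, 1, 1, 1, 1, 1) and form L = D - A. The multiplicity of 0 as a Laplacian eigenvalue equals the number of connected components.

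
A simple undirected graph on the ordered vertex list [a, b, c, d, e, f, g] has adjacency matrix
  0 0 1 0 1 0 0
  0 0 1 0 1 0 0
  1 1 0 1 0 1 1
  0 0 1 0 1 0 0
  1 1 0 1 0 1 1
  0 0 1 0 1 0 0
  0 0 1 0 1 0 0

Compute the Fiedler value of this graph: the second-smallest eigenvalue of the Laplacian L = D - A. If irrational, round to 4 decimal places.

2

With the vertex order [a, b, c, d, e, f, g], the degrees are [2, 2, 5, 2, 5, 2, 2], giving D = diag(2, 2, 5, 2, 5, 2, 2) and L = D - A. The smallest Laplacian eigenvalue is always 0. The next one, lambda_2 = 2, measures how hard the graph is to disconnect: larger values mean better connectivity. By the matrix-tree theorem the graph has (1/7) * product of the nonzero eigenvalues = 80 spanning trees. The largest eigenvalue, 7, is at most the vertex count 7.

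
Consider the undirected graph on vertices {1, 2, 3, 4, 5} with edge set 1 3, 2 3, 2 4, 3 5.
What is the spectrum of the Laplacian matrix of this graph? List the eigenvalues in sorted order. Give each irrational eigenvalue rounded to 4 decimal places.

With the vertex order [1, 2, 3, 4, 5], the degrees are [1, 2, 3, 1, 1], giving D = diag(1, 2, 3, 1, 1) and L = D - A. L is symmetric positive semidefinite, so every eigenvalue is real and nonnegative. The single zero eigenvalue shows the graph is connected.

[0, 0.5188, 1, 2.3111, 4.1701]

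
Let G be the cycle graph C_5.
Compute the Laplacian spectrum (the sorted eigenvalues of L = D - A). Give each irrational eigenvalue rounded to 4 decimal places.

The graph has 5 vertices and degree multiset [2, 2, 2, 2, 2]; D is the diagonal matrix of degrees and L = D - A. Since every row of L sums to 0, the all-ones vector is in the kernel and 0 is an eigenvalue. There is one zero in the spectrum, matching the 1 component. The largest eigenvalue, 3.6180, is at most the vertex count 5.

[0, 1.3820, 1.3820, 3.6180, 3.6180]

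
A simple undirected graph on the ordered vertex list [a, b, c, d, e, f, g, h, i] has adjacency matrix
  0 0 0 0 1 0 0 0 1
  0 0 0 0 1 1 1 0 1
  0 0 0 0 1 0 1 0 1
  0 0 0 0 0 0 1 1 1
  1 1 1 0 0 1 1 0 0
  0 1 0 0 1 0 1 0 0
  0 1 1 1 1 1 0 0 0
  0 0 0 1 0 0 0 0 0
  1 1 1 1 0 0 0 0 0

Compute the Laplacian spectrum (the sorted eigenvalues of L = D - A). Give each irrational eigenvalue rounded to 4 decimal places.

Reading degrees in the order [a, b, c, d, e, f, g, h, i] gives [2, 4, 3, 3, 5, 3, 5, 1, 4]; set D = diag(2, 4, 3, 3, 5, 3, 5, 1, 4) and form L = D - A. L is symmetric positive semidefinite, so every eigenvalue is real and nonnegative.

[0, 0.6647, 1.7852, 2.5591, 3.0985, 4.1027, 4.8314, 6.2722, 6.6864]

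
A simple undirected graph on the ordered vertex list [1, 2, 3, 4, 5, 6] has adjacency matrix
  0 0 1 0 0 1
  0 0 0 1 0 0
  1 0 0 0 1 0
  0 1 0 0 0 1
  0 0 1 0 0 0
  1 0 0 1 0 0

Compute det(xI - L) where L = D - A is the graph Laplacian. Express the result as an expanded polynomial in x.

x^6 - 10x^5 + 36x^4 - 56x^3 + 35x^2 - 6x

Reading degrees in the order [1, 2, 3, 4, 5, 6] gives [2, 1, 2, 2, 1, 2]; set D = diag(2, 1, 2, 2, 1, 2) and form L = D - A. L has integer entries, so p(x) = det(xI - L) has integer coefficients. Expanding the determinant yields x^6 - 10x^5 + 36x^4 - 56x^3 + 35x^2 - 6x. The coefficient of x^5 equals -trace(L) = -10, matching the sum of degrees. There is one zero in the spectrum, matching the 1 component. By the matrix-tree theorem the graph has (1/6) * product of the nonzero eigenvalues = 1 spanning tree.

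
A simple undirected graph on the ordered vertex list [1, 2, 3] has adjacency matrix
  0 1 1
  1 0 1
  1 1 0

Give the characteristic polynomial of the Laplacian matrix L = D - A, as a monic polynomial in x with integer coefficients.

Reading degrees in the order [1, 2, 3] gives [2, 2, 2]; set D = diag(2, 2, 2) and form L = D - A. The eigenvalues of L are [0, 3, 3]; the characteristic polynomial is the product of (x - lambda_i), which multiplies out to x^3 - 6x^2 + 9x. Since p(0) = det(-L) = 0, x divides p(x). The eigenvalues sum to 6, which equals trace(L) = 2|E|. The largest eigenvalue, 3, is at most the vertex count 3.

x^3 - 6x^2 + 9x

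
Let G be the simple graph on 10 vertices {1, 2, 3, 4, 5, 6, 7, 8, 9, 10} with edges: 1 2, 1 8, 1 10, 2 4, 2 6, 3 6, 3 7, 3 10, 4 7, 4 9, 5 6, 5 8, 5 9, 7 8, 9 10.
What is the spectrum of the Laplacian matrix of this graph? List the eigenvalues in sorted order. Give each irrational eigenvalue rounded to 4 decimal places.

Reading degrees in the order [1, 2, 3, 4, 5, 6, 7, 8, 9, 10] gives [3, 3, 3, 3, 3, 3, 3, 3, 3, 3]; set D = diag(3, 3, 3, 3, 3, 3, 3, 3, 3, 3) and form L = D - A. Since every row of L sums to 0, the all-ones vector is in the kernel and 0 is an eigenvalue. The single zero eigenvalue shows the graph is connected.

[0, 2, 2, 2, 2, 2, 5, 5, 5, 5]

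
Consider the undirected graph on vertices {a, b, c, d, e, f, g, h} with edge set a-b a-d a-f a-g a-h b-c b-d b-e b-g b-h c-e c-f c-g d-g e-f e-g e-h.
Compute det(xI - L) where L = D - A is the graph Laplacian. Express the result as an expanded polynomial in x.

Each diagonal entry of L is the vertex degree and each off-diagonal entry is -1 where an edge is present, 0 otherwise; in the order [a, b, c, d, e, f, g, h] the diagonal is [5, 6, 4, 3, 5, 3, 5, 3]. Computing det(xI - L) by cofactor expansion (or equivalently via sum-over-permutations) gives x^8 - 34x^7 + 484x^6 - 3732x^5 + 16800x^4 - 44068x^3 + 62277x^2 - 36552x. Since p(0) = det(-L) = 0, x divides p(x). There is one zero in the spectrum, matching the 1 component.

x^8 - 34x^7 + 484x^6 - 3732x^5 + 16800x^4 - 44068x^3 + 62277x^2 - 36552x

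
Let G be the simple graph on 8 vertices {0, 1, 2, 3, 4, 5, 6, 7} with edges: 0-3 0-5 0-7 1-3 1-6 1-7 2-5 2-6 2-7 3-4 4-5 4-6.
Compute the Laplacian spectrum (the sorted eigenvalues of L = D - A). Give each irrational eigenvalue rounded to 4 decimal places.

[0, 2, 2, 2, 4, 4, 4, 6]

With the vertex order [0, 1, 2, 3, 4, 5, 6, 7], the degrees are [3, 3, 3, 3, 3, 3, 3, 3], giving D = diag(3, 3, 3, 3, 3, 3, 3, 3) and L = D - A. Since every row of L sums to 0, the all-ones vector is in the kernel and 0 is an eigenvalue. There is one zero in the spectrum, matching the 1 component. By the matrix-tree theorem the graph has (1/8) * product of the nonzero eigenvalues = 384 spanning trees.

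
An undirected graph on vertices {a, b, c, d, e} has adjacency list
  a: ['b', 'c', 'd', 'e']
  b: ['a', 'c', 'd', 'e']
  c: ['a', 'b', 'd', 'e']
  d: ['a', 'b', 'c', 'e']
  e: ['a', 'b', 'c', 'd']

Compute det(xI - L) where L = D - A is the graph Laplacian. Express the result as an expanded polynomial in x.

x^5 - 20x^4 + 150x^3 - 500x^2 + 625x

Reading degrees in the order [a, b, c, d, e] gives [4, 4, 4, 4, 4]; set D = diag(4, 4, 4, 4, 4) and form L = D - A. Computing det(xI - L) by cofactor expansion (or equivalently via sum-over-permutations) gives x^5 - 20x^4 + 150x^3 - 500x^2 + 625x. Since p(0) = det(-L) = 0, x divides p(x). The eigenvalues sum to 20, which equals trace(L) = 2|E|.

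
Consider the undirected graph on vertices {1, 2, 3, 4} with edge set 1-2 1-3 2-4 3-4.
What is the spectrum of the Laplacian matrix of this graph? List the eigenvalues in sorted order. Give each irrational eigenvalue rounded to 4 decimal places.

With the vertex order [1, 2, 3, 4], the degrees are [2, 2, 2, 2], giving D = diag(2, 2, 2, 2) and L = D - A. Diagonalising L (or applying a numerical eigensolver to the 4x4 matrix) gives the spectrum above. By the matrix-tree theorem the graph has (1/4) * product of the nonzero eigenvalues = 4 spanning trees. The eigenvalues sum to 8, which equals trace(L) = 2|E|.

[0, 2, 2, 4]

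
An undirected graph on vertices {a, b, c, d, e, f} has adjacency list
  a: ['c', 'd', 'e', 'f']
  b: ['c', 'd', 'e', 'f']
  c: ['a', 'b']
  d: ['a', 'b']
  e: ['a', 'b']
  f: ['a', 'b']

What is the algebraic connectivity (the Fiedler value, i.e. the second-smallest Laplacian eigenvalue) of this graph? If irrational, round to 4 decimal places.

2

With the vertex order [a, b, c, d, e, f], the degrees are [4, 4, 2, 2, 2, 2], giving D = diag(4, 4, 2, 2, 2, 2) and L = D - A. The sorted Laplacian eigenvalues are [0, 2, 2, 2, 4, 6]; the algebraic connectivity is the second entry, 2. By the matrix-tree theorem the graph has (1/6) * product of the nonzero eigenvalues = 32 spanning trees.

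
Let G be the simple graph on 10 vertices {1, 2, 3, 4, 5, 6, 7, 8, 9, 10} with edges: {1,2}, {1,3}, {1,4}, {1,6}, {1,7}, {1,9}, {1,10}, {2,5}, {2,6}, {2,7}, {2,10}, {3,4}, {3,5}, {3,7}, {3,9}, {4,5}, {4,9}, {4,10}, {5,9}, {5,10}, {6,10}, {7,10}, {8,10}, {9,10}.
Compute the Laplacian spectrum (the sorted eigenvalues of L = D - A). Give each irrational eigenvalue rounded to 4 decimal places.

[0, 0.9803, 2.5238, 3.6258, 4.9051, 5.8635, 6, 6.6216, 8.2586, 9.2213]

Each diagonal entry of L is the vertex degree and each off-diagonal entry is -1 where an edge is present, 0 otherwise; in the order [1, 2, 3, 4, 5, 6, 7, 8, 9, 10] the diagonal is [7, 5, 5, 5, 5, 3, 4, 1, 5, 8]. Diagonalising L (or applying a numerical eigensolver to the 10x10 matrix) gives the spectrum above. By the matrix-tree theorem the graph has (1/10) * product of the nonzero eigenvalues = 78060 spanning trees.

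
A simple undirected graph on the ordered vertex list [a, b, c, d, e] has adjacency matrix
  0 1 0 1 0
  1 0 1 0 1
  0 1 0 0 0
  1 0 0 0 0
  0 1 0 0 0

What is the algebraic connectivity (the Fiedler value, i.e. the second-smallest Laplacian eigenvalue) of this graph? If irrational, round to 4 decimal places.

With the vertex order [a, b, c, d, e], the degrees are [2, 3, 1, 1, 1], giving D = diag(2, 3, 1, 1, 1) and L = D - A. The smallest Laplacian eigenvalue is always 0. The next one, lambda_2 = 0.5188, measures how hard the graph is to disconnect: larger values mean better connectivity. There is one zero in the spectrum, matching the 1 component. By the matrix-tree theorem the graph has (1/5) * product of the nonzero eigenvalues = 1 spanning tree.

0.5188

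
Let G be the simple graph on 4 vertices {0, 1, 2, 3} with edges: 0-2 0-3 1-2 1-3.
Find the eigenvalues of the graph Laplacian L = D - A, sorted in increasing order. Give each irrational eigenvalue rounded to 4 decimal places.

With the vertex order [0, 1, 2, 3], the degrees are [2, 2, 2, 2], giving D = diag(2, 2, 2, 2) and L = D - A. Diagonalising L (or applying a numerical eigensolver to the 4x4 matrix) gives the spectrum above. The largest eigenvalue, 4, is at most the vertex count 4.

[0, 2, 2, 4]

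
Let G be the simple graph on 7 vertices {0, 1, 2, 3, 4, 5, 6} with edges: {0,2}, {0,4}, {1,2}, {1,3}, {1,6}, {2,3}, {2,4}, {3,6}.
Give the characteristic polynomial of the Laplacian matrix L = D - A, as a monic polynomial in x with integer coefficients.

x^7 - 16x^6 + 97x^5 - 274x^4 + 348x^3 - 144x^2

Reading degrees in the order [0, 1, 2, 3, 4, 5, 6] gives [2, 3, 4, 3, 2, 0, 2]; set D = diag(2, 3, 4, 3, 2, 0, 2) and form L = D - A. Computing det(xI - L) by cofactor expansion (or equivalently via sum-over-permutations) gives x^7 - 16x^6 + 97x^5 - 274x^4 + 348x^3 - 144x^2. Since p(0) = det(-L) = 0, x divides p(x). The largest eigenvalue, 5.2361, is at most the vertex count 7.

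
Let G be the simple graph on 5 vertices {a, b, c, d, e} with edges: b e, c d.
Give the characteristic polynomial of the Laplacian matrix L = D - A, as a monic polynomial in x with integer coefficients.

With the vertex order [a, b, c, d, e], the degrees are [0, 1, 1, 1, 1], giving D = diag(0, 1, 1, 1, 1) and L = D - A. Computing det(xI - L) by cofactor expansion (or equivalently via sum-over-permutations) gives x^5 - 4x^4 + 4x^3. The coefficient of x^4 equals -trace(L) = -4, matching the sum of degrees.

x^5 - 4x^4 + 4x^3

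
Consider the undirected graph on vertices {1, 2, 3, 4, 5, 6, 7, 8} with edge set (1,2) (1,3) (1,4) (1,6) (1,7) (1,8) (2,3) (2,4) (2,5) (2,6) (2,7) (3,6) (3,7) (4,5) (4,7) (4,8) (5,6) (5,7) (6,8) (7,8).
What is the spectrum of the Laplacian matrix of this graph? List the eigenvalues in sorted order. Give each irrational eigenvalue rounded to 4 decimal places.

[0, 3.5617, 3.6972, 4.8614, 6, 6.8202, 7.3028, 7.7566]

Reading degrees in the order [1, 2, 3, 4, 5, 6, 7, 8] gives [6, 6, 4, 5, 4, 5, 6, 4]; set D = diag(6, 6, 4, 5, 4, 5, 6, 4) and form L = D - A. L is symmetric positive semidefinite, so every eigenvalue is real and nonnegative. By the matrix-tree theorem the graph has (1/8) * product of the nonzero eigenvalues = 18549 spanning trees. There is one zero in the spectrum, matching the 1 component.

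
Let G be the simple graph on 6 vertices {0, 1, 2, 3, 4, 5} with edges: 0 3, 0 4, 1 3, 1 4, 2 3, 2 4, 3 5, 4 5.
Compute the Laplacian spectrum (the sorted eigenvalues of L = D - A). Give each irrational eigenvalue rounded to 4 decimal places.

With the vertex order [0, 1, 2, 3, 4, 5], the degrees are [2, 2, 2, 4, 4, 2], giving D = diag(2, 2, 2, 4, 4, 2) and L = D - A. Since every row of L sums to 0, the all-ones vector is in the kernel and 0 is an eigenvalue. The single zero eigenvalue shows the graph is connected.

[0, 2, 2, 2, 4, 6]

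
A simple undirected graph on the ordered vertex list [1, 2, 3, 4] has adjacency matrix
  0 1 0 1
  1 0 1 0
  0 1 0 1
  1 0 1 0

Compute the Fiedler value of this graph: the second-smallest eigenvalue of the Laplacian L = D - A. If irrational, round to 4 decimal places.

Each diagonal entry of L is the vertex degree and each off-diagonal entry is -1 where an edge is present, 0 otherwise; in the order [1, 2, 3, 4] the diagonal is [2, 2, 2, 2]. The smallest Laplacian eigenvalue is always 0. The next one, lambda_2 = 2, measures how hard the graph is to disconnect: larger values mean better connectivity. By the matrix-tree theorem the graph has (1/4) * product of the nonzero eigenvalues = 4 spanning trees.

2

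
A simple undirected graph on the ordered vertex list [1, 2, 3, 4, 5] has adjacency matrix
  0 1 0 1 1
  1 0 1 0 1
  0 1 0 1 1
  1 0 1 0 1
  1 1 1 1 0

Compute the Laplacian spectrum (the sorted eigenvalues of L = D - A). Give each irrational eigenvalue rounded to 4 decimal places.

[0, 3, 3, 5, 5]

With the vertex order [1, 2, 3, 4, 5], the degrees are [3, 3, 3, 3, 4], giving D = diag(3, 3, 3, 3, 4) and L = D - A. Since every row of L sums to 0, the all-ones vector is in the kernel and 0 is an eigenvalue. The single zero eigenvalue shows the graph is connected. There is one zero in the spectrum, matching the 1 component.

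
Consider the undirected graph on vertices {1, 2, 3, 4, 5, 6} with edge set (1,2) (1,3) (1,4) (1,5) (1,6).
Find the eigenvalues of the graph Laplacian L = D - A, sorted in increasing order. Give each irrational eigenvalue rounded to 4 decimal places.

[0, 1, 1, 1, 1, 6]

Reading degrees in the order [1, 2, 3, 4, 5, 6] gives [5, 1, 1, 1, 1, 1]; set D = diag(5, 1, 1, 1, 1, 1) and form L = D - A. Diagonalising L (or applying a numerical eigensolver to the 6x6 matrix) gives the spectrum above. The single zero eigenvalue shows the graph is connected. By the matrix-tree theorem the graph has (1/6) * product of the nonzero eigenvalues = 1 spanning tree. The largest eigenvalue, 6, is at most the vertex count 6.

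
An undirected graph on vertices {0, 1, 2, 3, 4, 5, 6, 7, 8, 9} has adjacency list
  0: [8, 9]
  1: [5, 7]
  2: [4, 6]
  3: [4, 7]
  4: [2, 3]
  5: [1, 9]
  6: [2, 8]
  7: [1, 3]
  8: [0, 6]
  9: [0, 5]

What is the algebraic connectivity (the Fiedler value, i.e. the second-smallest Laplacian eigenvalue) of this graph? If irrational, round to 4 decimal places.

0.3820

Each diagonal entry of L is the vertex degree and each off-diagonal entry is -1 where an edge is present, 0 otherwise; in the order [0, 1, 2, 3, 4, 5, 6, 7, 8, 9] the diagonal is [2, 2, 2, 2, 2, 2, 2, 2, 2, 2]. The smallest Laplacian eigenvalue is always 0. The next one, lambda_2 = 0.3820, measures how hard the graph is to disconnect: larger values mean better connectivity. The eigenvalues sum to 20, which equals trace(L) = 2|E|. There is one zero in the spectrum, matching the 1 component.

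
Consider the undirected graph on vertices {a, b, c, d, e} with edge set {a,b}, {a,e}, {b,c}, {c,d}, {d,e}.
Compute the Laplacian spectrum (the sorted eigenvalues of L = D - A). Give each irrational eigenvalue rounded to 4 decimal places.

With the vertex order [a, b, c, d, e], the degrees are [2, 2, 2, 2, 2], giving D = diag(2, 2, 2, 2, 2) and L = D - A. The multiplicity of 0 as a Laplacian eigenvalue equals the number of connected components. The largest eigenvalue, 3.6180, is at most the vertex count 5.

[0, 1.3820, 1.3820, 3.6180, 3.6180]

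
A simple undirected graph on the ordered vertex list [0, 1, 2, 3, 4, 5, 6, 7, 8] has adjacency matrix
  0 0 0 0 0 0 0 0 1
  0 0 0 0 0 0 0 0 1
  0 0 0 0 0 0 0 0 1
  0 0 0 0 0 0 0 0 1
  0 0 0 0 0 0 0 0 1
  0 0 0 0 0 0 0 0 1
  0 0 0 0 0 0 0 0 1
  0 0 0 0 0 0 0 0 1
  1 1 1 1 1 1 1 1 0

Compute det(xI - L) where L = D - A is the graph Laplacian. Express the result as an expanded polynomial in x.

x^9 - 16x^8 + 84x^7 - 224x^6 + 350x^5 - 336x^4 + 196x^3 - 64x^2 + 9x

With the vertex order [0, 1, 2, 3, 4, 5, 6, 7, 8], the degrees are [1, 1, 1, 1, 1, 1, 1, 1, 8], giving D = diag(1, 1, 1, 1, 1, 1, 1, 1, 8) and L = D - A. The eigenvalues of L are [0, 1, 1, 1, 1, 1, 1, 1, 9]; the characteristic polynomial is the product of (x - lambda_i), which multiplies out to x^9 - 16x^8 + 84x^7 - 224x^6 + 350x^5 - 336x^4 + 196x^3 - 64x^2 + 9x. Since p(0) = det(-L) = 0, x divides p(x).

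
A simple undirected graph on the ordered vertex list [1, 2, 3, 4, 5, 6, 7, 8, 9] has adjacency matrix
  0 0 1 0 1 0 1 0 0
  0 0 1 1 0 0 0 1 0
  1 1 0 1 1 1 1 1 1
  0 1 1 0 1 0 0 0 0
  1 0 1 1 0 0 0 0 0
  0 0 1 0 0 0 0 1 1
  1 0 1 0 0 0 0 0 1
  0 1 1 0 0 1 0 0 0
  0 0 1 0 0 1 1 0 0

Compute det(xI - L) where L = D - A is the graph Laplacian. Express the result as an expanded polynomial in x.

x^9 - 32x^8 + 428x^7 - 3136x^6 + 13786x^5 - 37232x^4 + 60276x^3 - 53424x^2 + 19845x

Each diagonal entry of L is the vertex degree and each off-diagonal entry is -1 where an edge is present, 0 otherwise; in the order [1, 2, 3, 4, 5, 6, 7, 8, 9] the diagonal is [3, 3, 8, 3, 3, 3, 3, 3, 3]. L has integer entries, so p(x) = det(xI - L) has integer coefficients. Expanding the determinant yields x^9 - 32x^8 + 428x^7 - 3136x^6 + 13786x^5 - 37232x^4 + 60276x^3 - 53424x^2 + 19845x. The coefficient of x^8 equals -trace(L) = -32, matching the sum of degrees. The eigenvalues sum to 32, which equals trace(L) = 2|E|.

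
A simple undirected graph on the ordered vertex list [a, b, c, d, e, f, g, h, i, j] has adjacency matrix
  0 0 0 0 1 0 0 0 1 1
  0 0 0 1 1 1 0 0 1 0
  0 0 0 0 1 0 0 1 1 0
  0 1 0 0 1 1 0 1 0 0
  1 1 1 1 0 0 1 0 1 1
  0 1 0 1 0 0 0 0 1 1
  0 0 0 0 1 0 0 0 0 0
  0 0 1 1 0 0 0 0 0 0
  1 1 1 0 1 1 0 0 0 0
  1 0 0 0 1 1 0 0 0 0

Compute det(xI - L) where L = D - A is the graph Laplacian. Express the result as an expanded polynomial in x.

x^10 - 36x^9 + 553x^8 - 4746x^7 + 25001x^6 - 83502x^5 + 175959x^4 - 224224x^3 + 155684x^2 - 44580x

Reading degrees in the order [a, b, c, d, e, f, g, h, i, j] gives [3, 4, 3, 4, 7, 4, 1, 2, 5, 3]; set D = diag(3, 4, 3, 4, 7, 4, 1, 2, 5, 3) and form L = D - A. L has integer entries, so p(x) = det(xI - L) has integer coefficients. Expanding the determinant yields x^10 - 36x^9 + 553x^8 - 4746x^7 + 25001x^6 - 83502x^5 + 175959x^4 - 224224x^3 + 155684x^2 - 44580x. Since p(0) = det(-L) = 0, x divides p(x). The largest eigenvalue, 8.2701, is at most the vertex count 10. The eigenvalues sum to 36, which equals trace(L) = 2|E|.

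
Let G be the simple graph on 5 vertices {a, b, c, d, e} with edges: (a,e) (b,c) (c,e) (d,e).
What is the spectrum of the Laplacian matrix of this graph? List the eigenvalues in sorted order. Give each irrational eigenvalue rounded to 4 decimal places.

Reading degrees in the order [a, b, c, d, e] gives [1, 1, 2, 1, 3]; set D = diag(1, 1, 2, 1, 3) and form L = D - A. Diagonalising L (or applying a numerical eigensolver to the 5x5 matrix) gives the spectrum above. The single zero eigenvalue shows the graph is connected. The eigenvalues sum to 8, which equals trace(L) = 2|E|.

[0, 0.5188, 1, 2.3111, 4.1701]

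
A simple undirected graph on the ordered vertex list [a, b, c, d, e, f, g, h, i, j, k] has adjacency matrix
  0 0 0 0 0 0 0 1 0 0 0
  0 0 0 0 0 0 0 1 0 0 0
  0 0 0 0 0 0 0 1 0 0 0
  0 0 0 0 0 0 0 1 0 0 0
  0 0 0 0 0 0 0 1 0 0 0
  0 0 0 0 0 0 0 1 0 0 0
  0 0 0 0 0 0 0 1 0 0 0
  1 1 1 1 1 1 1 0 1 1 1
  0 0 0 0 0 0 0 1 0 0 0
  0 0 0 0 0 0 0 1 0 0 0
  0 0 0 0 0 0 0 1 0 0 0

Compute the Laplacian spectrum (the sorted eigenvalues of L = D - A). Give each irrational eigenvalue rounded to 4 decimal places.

[0, 1, 1, 1, 1, 1, 1, 1, 1, 1, 11]

Reading degrees in the order [a, b, c, d, e, f, g, h, i, j, k] gives [1, 1, 1, 1, 1, 1, 1, 10, 1, 1, 1]; set D = diag(1, 1, 1, 1, 1, 1, 1, 10, 1, 1, 1) and form L = D - A. L is symmetric positive semidefinite, so every eigenvalue is real and nonnegative. By the matrix-tree theorem the graph has (1/11) * product of the nonzero eigenvalues = 1 spanning tree.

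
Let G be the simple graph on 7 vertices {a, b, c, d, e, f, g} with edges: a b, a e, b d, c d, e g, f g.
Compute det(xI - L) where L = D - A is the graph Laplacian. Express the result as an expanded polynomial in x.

x^7 - 12x^6 + 55x^5 - 120x^4 + 126x^3 - 56x^2 + 7x

Each diagonal entry of L is the vertex degree and each off-diagonal entry is -1 where an edge is present, 0 otherwise; in the order [a, b, c, d, e, f, g] the diagonal is [2, 2, 1, 2, 2, 1, 2]. L has integer entries, so p(x) = det(xI - L) has integer coefficients. Expanding the determinant yields x^7 - 12x^6 + 55x^5 - 120x^4 + 126x^3 - 56x^2 + 7x. Since p(0) = det(-L) = 0, x divides p(x). There is one zero in the spectrum, matching the 1 component. The eigenvalues sum to 12, which equals trace(L) = 2|E|.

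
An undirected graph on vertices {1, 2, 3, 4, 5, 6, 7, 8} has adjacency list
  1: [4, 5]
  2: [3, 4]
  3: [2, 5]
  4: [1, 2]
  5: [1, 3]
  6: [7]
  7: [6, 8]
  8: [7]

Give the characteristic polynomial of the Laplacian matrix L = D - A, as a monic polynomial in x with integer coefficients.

x^8 - 14x^7 + 78x^6 - 220x^5 + 330x^4 - 250x^3 + 75x^2

Each diagonal entry of L is the vertex degree and each off-diagonal entry is -1 where an edge is present, 0 otherwise; in the order [1, 2, 3, 4, 5, 6, 7, 8] the diagonal is [2, 2, 2, 2, 2, 1, 2, 1]. Computing det(xI - L) by cofactor expansion (or equivalently via sum-over-permutations) gives x^8 - 14x^7 + 78x^6 - 220x^5 + 330x^4 - 250x^3 + 75x^2. The coefficient of x^7 equals -trace(L) = -14, matching the sum of degrees. The largest eigenvalue, 3.6180, is at most the vertex count 8.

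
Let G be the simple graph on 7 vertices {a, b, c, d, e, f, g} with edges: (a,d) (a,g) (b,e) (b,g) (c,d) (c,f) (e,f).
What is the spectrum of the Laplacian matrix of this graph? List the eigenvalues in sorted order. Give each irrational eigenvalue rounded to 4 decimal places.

[0, 0.7530, 0.7530, 2.4450, 2.4450, 3.8019, 3.8019]

With the vertex order [a, b, c, d, e, f, g], the degrees are [2, 2, 2, 2, 2, 2, 2], giving D = diag(2, 2, 2, 2, 2, 2, 2) and L = D - A. Diagonalising L (or applying a numerical eigensolver to the 7x7 matrix) gives the spectrum above. There is one zero in the spectrum, matching the 1 component.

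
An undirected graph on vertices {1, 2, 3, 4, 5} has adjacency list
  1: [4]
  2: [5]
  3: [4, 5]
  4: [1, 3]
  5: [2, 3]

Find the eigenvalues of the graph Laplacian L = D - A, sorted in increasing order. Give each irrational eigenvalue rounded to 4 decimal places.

[0, 0.3820, 1.3820, 2.6180, 3.6180]

Each diagonal entry of L is the vertex degree and each off-diagonal entry is -1 where an edge is present, 0 otherwise; in the order [1, 2, 3, 4, 5] the diagonal is [1, 1, 2, 2, 2]. The multiplicity of 0 as a Laplacian eigenvalue equals the number of connected components.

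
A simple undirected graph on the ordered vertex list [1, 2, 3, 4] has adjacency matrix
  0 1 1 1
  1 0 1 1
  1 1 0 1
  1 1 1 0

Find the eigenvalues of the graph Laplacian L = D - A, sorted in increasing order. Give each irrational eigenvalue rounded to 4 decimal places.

Reading degrees in the order [1, 2, 3, 4] gives [3, 3, 3, 3]; set D = diag(3, 3, 3, 3) and form L = D - A. The multiplicity of 0 as a Laplacian eigenvalue equals the number of connected components.

[0, 4, 4, 4]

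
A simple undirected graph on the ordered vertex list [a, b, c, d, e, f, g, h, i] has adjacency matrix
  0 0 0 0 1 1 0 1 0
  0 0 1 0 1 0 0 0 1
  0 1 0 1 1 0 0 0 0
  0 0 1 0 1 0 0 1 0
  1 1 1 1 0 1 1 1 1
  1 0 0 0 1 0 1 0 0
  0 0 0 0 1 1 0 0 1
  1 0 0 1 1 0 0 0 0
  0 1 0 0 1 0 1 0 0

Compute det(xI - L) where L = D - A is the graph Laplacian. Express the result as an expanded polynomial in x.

x^9 - 32x^8 + 428x^7 - 3136x^6 + 13786x^5 - 37232x^4 + 60276x^3 - 53424x^2 + 19845x

With the vertex order [a, b, c, d, e, f, g, h, i], the degrees are [3, 3, 3, 3, 8, 3, 3, 3, 3], giving D = diag(3, 3, 3, 3, 8, 3, 3, 3, 3) and L = D - A. L has integer entries, so p(x) = det(xI - L) has integer coefficients. Expanding the determinant yields x^9 - 32x^8 + 428x^7 - 3136x^6 + 13786x^5 - 37232x^4 + 60276x^3 - 53424x^2 + 19845x. The coefficient of x^8 equals -trace(L) = -32, matching the sum of degrees. By the matrix-tree theorem the graph has (1/9) * product of the nonzero eigenvalues = 2205 spanning trees. The largest eigenvalue, 9, is at most the vertex count 9.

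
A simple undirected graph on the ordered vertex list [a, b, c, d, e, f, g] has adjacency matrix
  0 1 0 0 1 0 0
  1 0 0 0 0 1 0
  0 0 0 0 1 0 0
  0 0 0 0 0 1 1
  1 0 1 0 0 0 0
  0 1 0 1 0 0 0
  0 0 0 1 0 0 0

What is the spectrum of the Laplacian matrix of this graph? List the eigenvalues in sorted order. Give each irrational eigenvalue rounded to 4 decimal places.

With the vertex order [a, b, c, d, e, f, g], the degrees are [2, 2, 1, 2, 2, 2, 1], giving D = diag(2, 2, 1, 2, 2, 2, 1) and L = D - A. Diagonalising L (or applying a numerical eigensolver to the 7x7 matrix) gives the spectrum above. There is one zero in the spectrum, matching the 1 component. The largest eigenvalue, 3.8019, is at most the vertex count 7.

[0, 0.1981, 0.7530, 1.5550, 2.4450, 3.2470, 3.8019]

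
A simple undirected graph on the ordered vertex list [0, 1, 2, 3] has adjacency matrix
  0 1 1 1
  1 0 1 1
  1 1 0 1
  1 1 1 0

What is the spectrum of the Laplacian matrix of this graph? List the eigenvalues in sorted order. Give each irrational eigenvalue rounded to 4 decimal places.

[0, 4, 4, 4]

Each diagonal entry of L is the vertex degree and each off-diagonal entry is -1 where an edge is present, 0 otherwise; in the order [0, 1, 2, 3] the diagonal is [3, 3, 3, 3]. Since every row of L sums to 0, the all-ones vector is in the kernel and 0 is an eigenvalue. The largest eigenvalue, 4, is at most the vertex count 4. The eigenvalues sum to 12, which equals trace(L) = 2|E|.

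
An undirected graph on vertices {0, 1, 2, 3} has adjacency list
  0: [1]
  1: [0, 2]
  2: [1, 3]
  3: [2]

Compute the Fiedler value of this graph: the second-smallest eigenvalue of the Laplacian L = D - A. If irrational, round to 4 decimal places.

0.5858

With the vertex order [0, 1, 2, 3], the degrees are [1, 2, 2, 1], giving D = diag(1, 2, 2, 1) and L = D - A. Computing the eigenvalues of L and sorting gives [0, 0.5858, 2, 3.4142]. The Fiedler value lambda_2 = 0.5858 is strictly positive, so the graph is connected. The eigenvalues sum to 6, which equals trace(L) = 2|E|.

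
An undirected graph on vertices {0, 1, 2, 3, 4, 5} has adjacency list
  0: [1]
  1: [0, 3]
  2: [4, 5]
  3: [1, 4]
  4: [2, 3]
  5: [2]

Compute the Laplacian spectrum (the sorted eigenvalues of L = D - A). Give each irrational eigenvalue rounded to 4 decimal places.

Reading degrees in the order [0, 1, 2, 3, 4, 5] gives [1, 2, 2, 2, 2, 1]; set D = diag(1, 2, 2, 2, 2, 1) and form L = D - A. The multiplicity of 0 as a Laplacian eigenvalue equals the number of connected components. The single zero eigenvalue shows the graph is connected. The largest eigenvalue, 3.7321, is at most the vertex count 6.

[0, 0.2679, 1, 2, 3, 3.7321]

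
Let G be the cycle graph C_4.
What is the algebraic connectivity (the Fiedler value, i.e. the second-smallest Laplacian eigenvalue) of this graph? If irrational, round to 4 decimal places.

2

The graph has 4 vertices and degree multiset [2, 2, 2, 2]; D is the diagonal matrix of degrees and L = D - A. Computing the eigenvalues of L and sorting gives [0, 2, 2, 4]. The Fiedler value lambda_2 = 2 is strictly positive, so the graph is connected.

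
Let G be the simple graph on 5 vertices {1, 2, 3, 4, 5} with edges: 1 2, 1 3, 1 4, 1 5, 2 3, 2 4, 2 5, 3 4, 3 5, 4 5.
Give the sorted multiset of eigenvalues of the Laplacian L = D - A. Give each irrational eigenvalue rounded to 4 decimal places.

[0, 5, 5, 5, 5]

Each diagonal entry of L is the vertex degree and each off-diagonal entry is -1 where an edge is present, 0 otherwise; in the order [1, 2, 3, 4, 5] the diagonal is [4, 4, 4, 4, 4]. The multiplicity of 0 as a Laplacian eigenvalue equals the number of connected components. The single zero eigenvalue shows the graph is connected. The largest eigenvalue, 5, is at most the vertex count 5.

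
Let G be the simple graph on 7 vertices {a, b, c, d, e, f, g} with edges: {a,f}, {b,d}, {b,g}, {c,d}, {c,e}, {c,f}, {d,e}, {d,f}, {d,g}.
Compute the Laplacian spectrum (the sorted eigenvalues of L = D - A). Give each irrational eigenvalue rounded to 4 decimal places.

Reading degrees in the order [a, b, c, d, e, f, g] gives [1, 2, 3, 5, 2, 3, 2]; set D = diag(1, 2, 3, 5, 2, 3, 2) and form L = D - A. The multiplicity of 0 as a Laplacian eigenvalue equals the number of connected components. The single zero eigenvalue shows the graph is connected. There is one zero in the spectrum, matching the 1 component.

[0, 0.6470, 1.1897, 2.7700, 3, 4.3354, 6.0578]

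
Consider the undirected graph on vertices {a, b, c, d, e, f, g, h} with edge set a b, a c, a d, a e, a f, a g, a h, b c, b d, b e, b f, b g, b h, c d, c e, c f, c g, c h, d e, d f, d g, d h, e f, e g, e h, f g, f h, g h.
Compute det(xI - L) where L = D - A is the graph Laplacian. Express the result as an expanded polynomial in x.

With the vertex order [a, b, c, d, e, f, g, h], the degrees are [7, 7, 7, 7, 7, 7, 7, 7], giving D = diag(7, 7, 7, 7, 7, 7, 7, 7) and L = D - A. L has integer entries, so p(x) = det(xI - L) has integer coefficients. Expanding the determinant yields x^8 - 56x^7 + 1344x^6 - 17920x^5 + 143360x^4 - 688128x^3 + 1835008x^2 - 2097152x. The coefficient of x^7 equals -trace(L) = -56, matching the sum of degrees. By the matrix-tree theorem the graph has (1/8) * product of the nonzero eigenvalues = 262144 spanning trees.

x^8 - 56x^7 + 1344x^6 - 17920x^5 + 143360x^4 - 688128x^3 + 1835008x^2 - 2097152x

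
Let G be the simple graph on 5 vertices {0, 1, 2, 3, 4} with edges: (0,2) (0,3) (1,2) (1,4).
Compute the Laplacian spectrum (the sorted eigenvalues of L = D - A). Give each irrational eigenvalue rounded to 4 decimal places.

[0, 0.3820, 1.3820, 2.6180, 3.6180]

Each diagonal entry of L is the vertex degree and each off-diagonal entry is -1 where an edge is present, 0 otherwise; in the order [0, 1, 2, 3, 4] the diagonal is [2, 2, 2, 1, 1]. Diagonalising L (or applying a numerical eigensolver to the 5x5 matrix) gives the spectrum above. The single zero eigenvalue shows the graph is connected. The eigenvalues sum to 8, which equals trace(L) = 2|E|. By the matrix-tree theorem the graph has (1/5) * product of the nonzero eigenvalues = 1 spanning tree.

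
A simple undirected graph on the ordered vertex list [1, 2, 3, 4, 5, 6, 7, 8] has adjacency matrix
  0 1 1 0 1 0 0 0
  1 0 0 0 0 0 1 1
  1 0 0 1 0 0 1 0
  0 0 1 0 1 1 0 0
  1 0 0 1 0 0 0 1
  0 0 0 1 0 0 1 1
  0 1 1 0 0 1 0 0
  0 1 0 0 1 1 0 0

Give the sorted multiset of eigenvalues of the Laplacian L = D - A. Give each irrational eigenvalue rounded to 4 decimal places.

With the vertex order [1, 2, 3, 4, 5, 6, 7, 8], the degrees are [3, 3, 3, 3, 3, 3, 3, 3], giving D = diag(3, 3, 3, 3, 3, 3, 3, 3) and L = D - A. Since every row of L sums to 0, the all-ones vector is in the kernel and 0 is an eigenvalue. The single zero eigenvalue shows the graph is connected.

[0, 2, 2, 2, 4, 4, 4, 6]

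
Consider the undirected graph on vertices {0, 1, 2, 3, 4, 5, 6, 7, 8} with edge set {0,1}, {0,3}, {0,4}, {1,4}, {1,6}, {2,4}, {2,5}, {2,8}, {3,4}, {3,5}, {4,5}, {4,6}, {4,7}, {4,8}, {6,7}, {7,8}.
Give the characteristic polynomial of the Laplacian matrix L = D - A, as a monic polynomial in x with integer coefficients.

With the vertex order [0, 1, 2, 3, 4, 5, 6, 7, 8], the degrees are [3, 3, 3, 3, 8, 3, 3, 3, 3], giving D = diag(3, 3, 3, 3, 8, 3, 3, 3, 3) and L = D - A. L has integer entries, so p(x) = det(xI - L) has integer coefficients. Expanding the determinant yields x^9 - 32x^8 + 428x^7 - 3136x^6 + 13786x^5 - 37232x^4 + 60276x^3 - 53424x^2 + 19845x. The constant term is 0 because L is singular (the all-ones vector lies in its kernel).

x^9 - 32x^8 + 428x^7 - 3136x^6 + 13786x^5 - 37232x^4 + 60276x^3 - 53424x^2 + 19845x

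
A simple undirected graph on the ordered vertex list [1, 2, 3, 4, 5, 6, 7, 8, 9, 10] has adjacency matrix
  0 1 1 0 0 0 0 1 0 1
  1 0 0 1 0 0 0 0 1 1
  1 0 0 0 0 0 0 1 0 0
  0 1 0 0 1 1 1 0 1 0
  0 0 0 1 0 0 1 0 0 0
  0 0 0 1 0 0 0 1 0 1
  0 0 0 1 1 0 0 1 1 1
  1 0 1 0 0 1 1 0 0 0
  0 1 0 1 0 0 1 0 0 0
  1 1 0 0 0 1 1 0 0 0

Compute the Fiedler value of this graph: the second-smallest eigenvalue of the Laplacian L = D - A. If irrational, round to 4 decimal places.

With the vertex order [1, 2, 3, 4, 5, 6, 7, 8, 9, 10], the degrees are [4, 4, 2, 5, 2, 3, 5, 4, 3, 4], giving D = diag(4, 4, 2, 5, 2, 3, 5, 4, 3, 4) and L = D - A. The smallest Laplacian eigenvalue is always 0. The next one, lambda_2 = 1.1094, measures how hard the graph is to disconnect: larger values mean better connectivity. The largest eigenvalue, 7.1960, is at most the vertex count 10. By the matrix-tree theorem the graph has (1/10) * product of the nonzero eigenvalues = 7471 spanning trees.

1.1094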